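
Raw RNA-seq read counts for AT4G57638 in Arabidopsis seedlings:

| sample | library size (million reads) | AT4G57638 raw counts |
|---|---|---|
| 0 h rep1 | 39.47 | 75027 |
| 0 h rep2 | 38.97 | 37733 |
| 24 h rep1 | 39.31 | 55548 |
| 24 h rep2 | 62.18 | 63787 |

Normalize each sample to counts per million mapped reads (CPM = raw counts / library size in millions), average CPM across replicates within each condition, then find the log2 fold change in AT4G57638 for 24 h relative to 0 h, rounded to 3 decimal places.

CPM(0 h rep1) = 75027 / 39.47 = 1900.8614
CPM(0 h rep2) = 37733 / 38.97 = 968.2576
CPM(24 h rep1) = 55548 / 39.31 = 1413.0756
CPM(24 h rep2) = 63787 / 62.18 = 1025.8443
mean CPM(0 h) = 1434.5595; mean CPM(24 h) = 1219.4599
Fold change = 1219.4599 / 1434.5595 = 0.85006
log2(0.85006) = -0.2344

-0.234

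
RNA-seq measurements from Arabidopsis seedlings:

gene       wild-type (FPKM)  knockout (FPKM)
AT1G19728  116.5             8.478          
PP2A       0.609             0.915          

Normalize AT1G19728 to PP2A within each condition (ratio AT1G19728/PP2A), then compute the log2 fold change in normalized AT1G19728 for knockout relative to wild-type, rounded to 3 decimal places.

-4.368

AT1G19728/PP2A (wild-type) = 116.5 / 0.609 = 191.3
AT1G19728/PP2A (knockout) = 8.478 / 0.915 = 9.2656
Fold change = 9.2656 / 191.3 = 0.0484
log2(0.0484) = -4.3678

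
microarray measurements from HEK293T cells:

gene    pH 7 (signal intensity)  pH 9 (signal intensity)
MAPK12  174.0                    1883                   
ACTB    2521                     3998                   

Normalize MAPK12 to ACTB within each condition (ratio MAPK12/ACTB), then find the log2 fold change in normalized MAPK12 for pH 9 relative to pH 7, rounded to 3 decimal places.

MAPK12/ACTB (pH 7) = 174.0 / 2521 = 0.06902
MAPK12/ACTB (pH 9) = 1883 / 3998 = 0.47099
Fold change = 0.47099 / 0.06902 = 6.8239
log2(6.8239) = 2.7706

2.771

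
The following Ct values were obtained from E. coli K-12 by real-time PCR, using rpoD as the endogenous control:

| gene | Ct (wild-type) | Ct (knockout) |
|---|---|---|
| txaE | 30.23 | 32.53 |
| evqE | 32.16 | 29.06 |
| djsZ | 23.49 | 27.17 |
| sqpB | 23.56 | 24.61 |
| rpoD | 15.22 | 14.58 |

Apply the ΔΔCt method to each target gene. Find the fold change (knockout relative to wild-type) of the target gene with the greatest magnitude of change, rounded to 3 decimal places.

txaE: ΔΔCt = (32.53−14.58) − (30.23−15.22) = 17.95 − 15.01 = 2.94; fold change = 2^-2.94 = 0.130
evqE: ΔΔCt = (29.06−14.58) − (32.16−15.22) = 14.48 − 16.94 = -2.46; fold change = 2^2.46 = 5.502
djsZ: ΔΔCt = (27.17−14.58) − (23.49−15.22) = 12.59 − 8.27 = 4.32; fold change = 2^-4.32 = 0.050
sqpB: ΔΔCt = (24.61−14.58) − (23.56−15.22) = 10.03 − 8.34 = 1.69; fold change = 2^-1.69 = 0.310
djsZ has the largest |ΔΔCt| = 4.32.

0.050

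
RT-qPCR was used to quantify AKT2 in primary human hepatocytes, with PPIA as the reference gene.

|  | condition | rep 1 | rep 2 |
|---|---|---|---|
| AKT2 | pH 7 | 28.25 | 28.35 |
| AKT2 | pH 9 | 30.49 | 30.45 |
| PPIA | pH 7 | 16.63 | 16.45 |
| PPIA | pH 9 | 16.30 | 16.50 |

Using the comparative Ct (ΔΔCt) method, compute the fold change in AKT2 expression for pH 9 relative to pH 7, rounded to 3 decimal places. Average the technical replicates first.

0.202

Mean Ct: AKT2 pH 7 28.300; AKT2 pH 9 30.470; PPIA pH 7 16.540; PPIA pH 9 16.400
ΔCt(pH 7) = 28.300 − 16.540 = 11.760
ΔCt(pH 9) = 30.470 − 16.400 = 14.070
ΔΔCt = 14.070 − 11.760 = 2.310
Fold change = 2^(−2.310) = 0.2017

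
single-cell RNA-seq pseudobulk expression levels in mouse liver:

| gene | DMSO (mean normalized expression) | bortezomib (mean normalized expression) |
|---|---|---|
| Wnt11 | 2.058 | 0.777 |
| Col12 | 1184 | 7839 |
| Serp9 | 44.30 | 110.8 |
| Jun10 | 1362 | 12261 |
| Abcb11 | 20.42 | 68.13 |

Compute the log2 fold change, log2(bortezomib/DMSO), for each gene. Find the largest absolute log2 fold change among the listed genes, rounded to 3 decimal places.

3.170

log2(0.777/2.058) = -1.405  (Wnt11)
log2(7839/1184) = 2.727  (Col12)
log2(110.8/44.30) = 1.323  (Serp9)
log2(12261/1362) = 3.170  (Jun10)
log2(68.13/20.42) = 1.738  (Abcb11)
The largest magnitude belongs to Jun10.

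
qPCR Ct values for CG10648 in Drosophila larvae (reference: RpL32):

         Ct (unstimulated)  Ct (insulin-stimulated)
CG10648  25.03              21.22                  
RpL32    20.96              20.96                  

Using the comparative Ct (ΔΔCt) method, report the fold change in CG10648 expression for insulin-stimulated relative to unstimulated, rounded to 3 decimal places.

ΔCt(unstimulated) = 25.030 − 20.960 = 4.070
ΔCt(insulin-stimulated) = 21.220 − 20.960 = 0.260
ΔΔCt = 0.260 − 4.070 = -3.810
Fold change = 2^(−(-3.810)) = 2^3.810 = 14.0257

14.026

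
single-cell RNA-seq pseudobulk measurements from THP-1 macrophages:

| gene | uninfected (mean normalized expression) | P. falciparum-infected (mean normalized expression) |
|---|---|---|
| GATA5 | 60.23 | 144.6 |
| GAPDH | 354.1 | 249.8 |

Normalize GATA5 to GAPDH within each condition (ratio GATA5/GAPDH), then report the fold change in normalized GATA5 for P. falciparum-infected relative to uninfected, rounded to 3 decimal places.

3.403

GATA5/GAPDH (uninfected) = 60.23 / 354.1 = 0.17009
GATA5/GAPDH (P. falciparum-infected) = 144.6 / 249.8 = 0.57886
Fold change = 0.57886 / 0.17009 = 3.4032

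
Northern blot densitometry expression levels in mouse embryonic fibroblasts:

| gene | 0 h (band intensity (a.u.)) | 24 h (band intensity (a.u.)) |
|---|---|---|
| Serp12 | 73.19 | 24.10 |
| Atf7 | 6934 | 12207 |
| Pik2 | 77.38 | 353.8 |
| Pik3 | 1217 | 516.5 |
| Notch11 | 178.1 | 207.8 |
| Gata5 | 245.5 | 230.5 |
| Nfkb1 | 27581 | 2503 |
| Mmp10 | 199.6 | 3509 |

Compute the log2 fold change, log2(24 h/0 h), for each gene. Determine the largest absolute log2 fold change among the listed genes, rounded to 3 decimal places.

4.136

log2(24.10/73.19) = -1.603  (Serp12)
log2(12207/6934) = 0.816  (Atf7)
log2(353.8/77.38) = 2.193  (Pik2)
log2(516.5/1217) = -1.236  (Pik3)
log2(207.8/178.1) = 0.223  (Notch11)
log2(230.5/245.5) = -0.091  (Gata5)
log2(2503/27581) = -3.462  (Nfkb1)
log2(3509/199.6) = 4.136  (Mmp10)
The largest magnitude belongs to Mmp10.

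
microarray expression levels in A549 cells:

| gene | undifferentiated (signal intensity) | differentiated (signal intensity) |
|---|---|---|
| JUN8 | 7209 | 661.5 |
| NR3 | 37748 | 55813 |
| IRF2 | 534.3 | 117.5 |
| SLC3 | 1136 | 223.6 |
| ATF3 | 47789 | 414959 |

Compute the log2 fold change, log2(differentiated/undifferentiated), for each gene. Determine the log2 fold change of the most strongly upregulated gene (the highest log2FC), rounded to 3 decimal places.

3.118

log2(661.5/7209) = -3.446  (JUN8)
log2(55813/37748) = 0.564  (NR3)
log2(117.5/534.3) = -2.185  (IRF2)
log2(223.6/1136) = -2.345  (SLC3)
log2(414959/47789) = 3.118  (ATF3)
ATF3 is most strongly upregulated.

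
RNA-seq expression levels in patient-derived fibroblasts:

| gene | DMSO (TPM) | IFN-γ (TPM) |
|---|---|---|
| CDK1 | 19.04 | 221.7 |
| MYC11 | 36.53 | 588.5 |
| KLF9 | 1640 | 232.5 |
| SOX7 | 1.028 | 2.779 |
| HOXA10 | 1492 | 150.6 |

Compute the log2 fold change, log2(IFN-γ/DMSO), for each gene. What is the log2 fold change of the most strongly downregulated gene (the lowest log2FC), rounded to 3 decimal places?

log2(221.7/19.04) = 3.542  (CDK1)
log2(588.5/36.53) = 4.010  (MYC11)
log2(232.5/1640) = -2.818  (KLF9)
log2(2.779/1.028) = 1.435  (SOX7)
log2(150.6/1492) = -3.308  (HOXA10)
HOXA10 is most strongly downregulated.

-3.308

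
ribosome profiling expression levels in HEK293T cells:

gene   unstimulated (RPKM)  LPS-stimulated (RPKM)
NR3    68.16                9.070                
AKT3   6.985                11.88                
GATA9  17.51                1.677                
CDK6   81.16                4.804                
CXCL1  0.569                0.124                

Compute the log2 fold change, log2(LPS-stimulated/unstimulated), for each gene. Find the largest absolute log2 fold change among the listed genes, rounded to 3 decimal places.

4.078

log2(9.070/68.16) = -2.910  (NR3)
log2(11.88/6.985) = 0.766  (AKT3)
log2(1.677/17.51) = -3.384  (GATA9)
log2(4.804/81.16) = -4.078  (CDK6)
log2(0.124/0.569) = -2.198  (CXCL1)
The largest magnitude belongs to CDK6.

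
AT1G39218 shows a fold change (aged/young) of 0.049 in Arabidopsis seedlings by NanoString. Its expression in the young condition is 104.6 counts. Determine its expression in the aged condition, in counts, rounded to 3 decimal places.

5.125

aged expression = 104.6 × 0.049 = 5.125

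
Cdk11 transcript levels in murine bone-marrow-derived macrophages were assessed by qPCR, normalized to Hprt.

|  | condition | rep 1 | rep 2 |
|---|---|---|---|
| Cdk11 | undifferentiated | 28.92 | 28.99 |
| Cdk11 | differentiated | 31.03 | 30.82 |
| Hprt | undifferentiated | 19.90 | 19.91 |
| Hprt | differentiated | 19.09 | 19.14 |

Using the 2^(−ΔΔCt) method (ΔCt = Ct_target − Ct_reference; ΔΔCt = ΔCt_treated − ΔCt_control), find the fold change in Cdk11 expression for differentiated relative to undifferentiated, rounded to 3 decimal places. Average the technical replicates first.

0.148

Mean Ct: Cdk11 undifferentiated 28.955; Cdk11 differentiated 30.925; Hprt undifferentiated 19.905; Hprt differentiated 19.115
ΔCt(undifferentiated) = 28.955 − 19.905 = 9.050
ΔCt(differentiated) = 30.925 − 19.115 = 11.810
ΔΔCt = 11.810 − 9.050 = 2.760
Fold change = 2^(−2.760) = 0.1476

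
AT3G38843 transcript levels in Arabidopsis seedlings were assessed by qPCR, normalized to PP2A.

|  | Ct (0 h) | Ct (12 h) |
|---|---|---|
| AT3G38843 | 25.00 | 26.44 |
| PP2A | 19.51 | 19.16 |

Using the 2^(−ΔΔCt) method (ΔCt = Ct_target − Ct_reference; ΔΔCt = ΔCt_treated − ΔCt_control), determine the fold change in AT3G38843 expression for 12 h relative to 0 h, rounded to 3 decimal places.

0.289

ΔCt(0 h) = 25.000 − 19.510 = 5.490
ΔCt(12 h) = 26.440 − 19.160 = 7.280
ΔΔCt = 7.280 − 5.490 = 1.790
Fold change = 2^(−1.790) = 0.2892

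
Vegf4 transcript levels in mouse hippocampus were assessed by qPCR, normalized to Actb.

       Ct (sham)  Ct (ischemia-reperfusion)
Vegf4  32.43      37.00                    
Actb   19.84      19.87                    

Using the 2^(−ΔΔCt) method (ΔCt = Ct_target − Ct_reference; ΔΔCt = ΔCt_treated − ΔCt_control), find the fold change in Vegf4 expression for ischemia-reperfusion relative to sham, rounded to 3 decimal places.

ΔCt(sham) = 32.430 − 19.840 = 12.590
ΔCt(ischemia-reperfusion) = 37.000 − 19.870 = 17.130
ΔΔCt = 17.130 − 12.590 = 4.540
Fold change = 2^(−4.540) = 0.0430

0.043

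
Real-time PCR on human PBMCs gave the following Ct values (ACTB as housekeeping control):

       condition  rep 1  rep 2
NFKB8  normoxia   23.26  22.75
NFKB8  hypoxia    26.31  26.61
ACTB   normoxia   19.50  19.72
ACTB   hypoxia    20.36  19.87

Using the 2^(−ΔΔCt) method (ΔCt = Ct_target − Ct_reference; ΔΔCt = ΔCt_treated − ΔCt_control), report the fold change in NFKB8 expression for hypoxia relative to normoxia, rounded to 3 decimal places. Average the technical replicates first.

0.129

Mean Ct: NFKB8 normoxia 23.005; NFKB8 hypoxia 26.460; ACTB normoxia 19.610; ACTB hypoxia 20.115
ΔCt(normoxia) = 23.005 − 19.610 = 3.395
ΔCt(hypoxia) = 26.460 − 20.115 = 6.345
ΔΔCt = 6.345 − 3.395 = 2.950
Fold change = 2^(−2.950) = 0.1294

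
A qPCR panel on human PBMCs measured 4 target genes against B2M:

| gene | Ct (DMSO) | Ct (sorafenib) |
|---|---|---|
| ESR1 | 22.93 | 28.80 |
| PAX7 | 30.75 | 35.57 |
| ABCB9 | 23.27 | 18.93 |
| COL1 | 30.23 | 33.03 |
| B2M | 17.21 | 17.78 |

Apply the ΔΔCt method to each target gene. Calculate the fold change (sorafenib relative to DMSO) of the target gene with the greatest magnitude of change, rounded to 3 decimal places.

0.025

ESR1: ΔΔCt = (28.80−17.78) − (22.93−17.21) = 11.02 − 5.72 = 5.30; fold change = 2^-5.30 = 0.025
PAX7: ΔΔCt = (35.57−17.78) − (30.75−17.21) = 17.79 − 13.54 = 4.25; fold change = 2^-4.25 = 0.053
ABCB9: ΔΔCt = (18.93−17.78) − (23.27−17.21) = 1.15 − 6.06 = -4.91; fold change = 2^4.91 = 30.065
COL1: ΔΔCt = (33.03−17.78) − (30.23−17.21) = 15.25 − 13.02 = 2.23; fold change = 2^-2.23 = 0.213
ESR1 has the largest |ΔΔCt| = 5.30.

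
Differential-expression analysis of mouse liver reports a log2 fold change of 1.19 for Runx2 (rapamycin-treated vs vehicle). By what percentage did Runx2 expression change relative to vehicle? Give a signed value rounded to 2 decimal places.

128.15%

Fold change = 2^(1.19) = 2.2815
Percent change = (FC − 1) × 100% = (2.2815 − 1) × 100 = 128.15%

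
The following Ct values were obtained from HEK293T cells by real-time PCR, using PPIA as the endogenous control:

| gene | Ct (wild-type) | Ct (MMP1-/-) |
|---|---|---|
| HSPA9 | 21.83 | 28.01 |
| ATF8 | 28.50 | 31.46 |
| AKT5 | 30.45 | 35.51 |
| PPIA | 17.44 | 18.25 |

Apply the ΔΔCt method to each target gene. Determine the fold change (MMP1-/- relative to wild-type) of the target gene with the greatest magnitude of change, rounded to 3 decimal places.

HSPA9: ΔΔCt = (28.01−18.25) − (21.83−17.44) = 9.76 − 4.39 = 5.37; fold change = 2^-5.37 = 0.024
ATF8: ΔΔCt = (31.46−18.25) − (28.50−17.44) = 13.21 − 11.06 = 2.15; fold change = 2^-2.15 = 0.225
AKT5: ΔΔCt = (35.51−18.25) − (30.45−17.44) = 17.26 − 13.01 = 4.25; fold change = 2^-4.25 = 0.053
HSPA9 has the largest |ΔΔCt| = 5.37.

0.024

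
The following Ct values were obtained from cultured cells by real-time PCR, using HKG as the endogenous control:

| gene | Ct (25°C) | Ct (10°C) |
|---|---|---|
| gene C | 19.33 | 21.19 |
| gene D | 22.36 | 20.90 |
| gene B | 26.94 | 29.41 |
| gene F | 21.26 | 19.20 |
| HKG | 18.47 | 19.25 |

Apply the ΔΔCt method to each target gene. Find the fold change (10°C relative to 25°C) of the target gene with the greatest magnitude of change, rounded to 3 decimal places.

gene C: ΔΔCt = (21.19−19.25) − (19.33−18.47) = 1.94 − 0.86 = 1.08; fold change = 2^-1.08 = 0.473
gene D: ΔΔCt = (20.90−19.25) − (22.36−18.47) = 1.65 − 3.89 = -2.24; fold change = 2^2.24 = 4.724
gene B: ΔΔCt = (29.41−19.25) − (26.94−18.47) = 10.16 − 8.47 = 1.69; fold change = 2^-1.69 = 0.310
gene F: ΔΔCt = (19.20−19.25) − (21.26−18.47) = -0.05 − 2.79 = -2.84; fold change = 2^2.84 = 7.160
gene F has the largest |ΔΔCt| = 2.84.

7.160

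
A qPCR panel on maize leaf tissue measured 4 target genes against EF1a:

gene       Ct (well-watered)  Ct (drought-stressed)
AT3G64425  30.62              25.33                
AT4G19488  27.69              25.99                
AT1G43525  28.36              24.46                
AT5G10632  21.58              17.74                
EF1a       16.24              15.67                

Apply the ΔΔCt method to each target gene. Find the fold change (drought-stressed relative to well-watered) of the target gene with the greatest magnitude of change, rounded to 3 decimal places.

26.355

AT3G64425: ΔΔCt = (25.33−15.67) − (30.62−16.24) = 9.66 − 14.38 = -4.72; fold change = 2^4.72 = 26.355
AT4G19488: ΔΔCt = (25.99−15.67) − (27.69−16.24) = 10.32 − 11.45 = -1.13; fold change = 2^1.13 = 2.189
AT1G43525: ΔΔCt = (24.46−15.67) − (28.36−16.24) = 8.79 − 12.12 = -3.33; fold change = 2^3.33 = 10.056
AT5G10632: ΔΔCt = (17.74−15.67) − (21.58−16.24) = 2.07 − 5.34 = -3.27; fold change = 2^3.27 = 9.646
AT3G64425 has the largest |ΔΔCt| = 4.72.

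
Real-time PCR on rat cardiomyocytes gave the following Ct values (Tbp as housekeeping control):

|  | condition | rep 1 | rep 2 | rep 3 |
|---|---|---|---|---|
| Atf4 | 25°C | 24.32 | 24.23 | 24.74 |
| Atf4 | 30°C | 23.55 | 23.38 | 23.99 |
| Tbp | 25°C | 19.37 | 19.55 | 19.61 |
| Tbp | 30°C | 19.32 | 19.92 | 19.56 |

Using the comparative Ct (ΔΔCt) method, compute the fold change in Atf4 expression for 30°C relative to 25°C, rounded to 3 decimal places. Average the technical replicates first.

Mean Ct: Atf4 25°C 24.430; Atf4 30°C 23.640; Tbp 25°C 19.510; Tbp 30°C 19.600
ΔCt(25°C) = 24.430 − 19.510 = 4.920
ΔCt(30°C) = 23.640 − 19.600 = 4.040
ΔΔCt = 4.040 − 4.920 = -0.880
Fold change = 2^(−(-0.880)) = 2^0.880 = 1.8404

1.840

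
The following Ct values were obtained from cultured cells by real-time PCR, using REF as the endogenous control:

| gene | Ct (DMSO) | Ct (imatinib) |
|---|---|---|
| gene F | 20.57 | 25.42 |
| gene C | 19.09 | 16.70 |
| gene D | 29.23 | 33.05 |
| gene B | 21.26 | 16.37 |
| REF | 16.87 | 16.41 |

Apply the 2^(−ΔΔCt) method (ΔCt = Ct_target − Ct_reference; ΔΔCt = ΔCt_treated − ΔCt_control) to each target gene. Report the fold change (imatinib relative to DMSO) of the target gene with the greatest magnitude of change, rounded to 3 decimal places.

gene F: ΔΔCt = (25.42−16.41) − (20.57−16.87) = 9.01 − 3.70 = 5.31; fold change = 2^-5.31 = 0.025
gene C: ΔΔCt = (16.70−16.41) − (19.09−16.87) = 0.29 − 2.22 = -1.93; fold change = 2^1.93 = 3.811
gene D: ΔΔCt = (33.05−16.41) − (29.23−16.87) = 16.64 − 12.36 = 4.28; fold change = 2^-4.28 = 0.051
gene B: ΔΔCt = (16.37−16.41) − (21.26−16.87) = -0.04 − 4.39 = -4.43; fold change = 2^4.43 = 21.556
gene F has the largest |ΔΔCt| = 5.31.

0.025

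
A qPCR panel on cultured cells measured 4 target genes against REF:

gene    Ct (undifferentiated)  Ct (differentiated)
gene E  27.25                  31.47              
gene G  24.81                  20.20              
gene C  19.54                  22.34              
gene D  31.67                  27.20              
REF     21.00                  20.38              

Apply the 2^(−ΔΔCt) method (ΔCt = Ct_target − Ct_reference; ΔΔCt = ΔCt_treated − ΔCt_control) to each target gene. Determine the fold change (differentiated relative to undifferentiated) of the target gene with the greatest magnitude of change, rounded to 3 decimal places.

gene E: ΔΔCt = (31.47−20.38) − (27.25−21.00) = 11.09 − 6.25 = 4.84; fold change = 2^-4.84 = 0.035
gene G: ΔΔCt = (20.20−20.38) − (24.81−21.00) = -0.18 − 3.81 = -3.99; fold change = 2^3.99 = 15.889
gene C: ΔΔCt = (22.34−20.38) − (19.54−21.00) = 1.96 − (-1.46) = 3.42; fold change = 2^-3.42 = 0.093
gene D: ΔΔCt = (27.20−20.38) − (31.67−21.00) = 6.82 − 10.67 = -3.85; fold change = 2^3.85 = 14.420
gene E has the largest |ΔΔCt| = 4.84.

0.035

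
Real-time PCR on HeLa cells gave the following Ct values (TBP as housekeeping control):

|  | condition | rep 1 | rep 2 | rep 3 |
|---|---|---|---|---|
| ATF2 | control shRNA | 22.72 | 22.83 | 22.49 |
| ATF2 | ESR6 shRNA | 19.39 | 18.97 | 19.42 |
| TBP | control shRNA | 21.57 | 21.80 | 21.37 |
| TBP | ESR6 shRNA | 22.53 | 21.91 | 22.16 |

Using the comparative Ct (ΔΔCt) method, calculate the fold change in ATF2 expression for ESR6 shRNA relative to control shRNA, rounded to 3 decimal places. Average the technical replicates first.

16.450

Mean Ct: ATF2 control shRNA 22.680; ATF2 ESR6 shRNA 19.260; TBP control shRNA 21.580; TBP ESR6 shRNA 22.200
ΔCt(control shRNA) = 22.680 − 21.580 = 1.100
ΔCt(ESR6 shRNA) = 19.260 − 22.200 = -2.940
ΔΔCt = -2.940 − 1.100 = -4.040
Fold change = 2^(−(-4.040)) = 2^4.040 = 16.4498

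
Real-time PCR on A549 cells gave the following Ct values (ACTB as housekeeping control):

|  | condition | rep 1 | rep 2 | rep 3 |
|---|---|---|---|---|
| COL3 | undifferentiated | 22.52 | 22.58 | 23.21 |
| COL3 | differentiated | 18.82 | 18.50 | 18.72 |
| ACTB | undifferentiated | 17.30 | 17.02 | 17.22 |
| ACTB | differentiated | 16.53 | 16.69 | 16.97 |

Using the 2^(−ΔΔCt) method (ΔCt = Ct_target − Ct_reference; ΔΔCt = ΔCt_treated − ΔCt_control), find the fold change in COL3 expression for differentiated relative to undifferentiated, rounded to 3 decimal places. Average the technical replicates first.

Mean Ct: COL3 undifferentiated 22.770; COL3 differentiated 18.680; ACTB undifferentiated 17.180; ACTB differentiated 16.730
ΔCt(undifferentiated) = 22.770 − 17.180 = 5.590
ΔCt(differentiated) = 18.680 − 16.730 = 1.950
ΔΔCt = 1.950 − 5.590 = -3.640
Fold change = 2^(−(-3.640)) = 2^3.640 = 12.4666

12.467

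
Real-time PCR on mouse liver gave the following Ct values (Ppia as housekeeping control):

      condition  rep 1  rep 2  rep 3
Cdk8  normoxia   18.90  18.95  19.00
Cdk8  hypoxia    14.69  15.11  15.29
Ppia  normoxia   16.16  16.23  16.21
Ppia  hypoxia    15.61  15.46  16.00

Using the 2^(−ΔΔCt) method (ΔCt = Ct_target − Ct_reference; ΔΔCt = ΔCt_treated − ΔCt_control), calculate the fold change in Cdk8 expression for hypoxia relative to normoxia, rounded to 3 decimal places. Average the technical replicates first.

10.629

Mean Ct: Cdk8 normoxia 18.950; Cdk8 hypoxia 15.030; Ppia normoxia 16.200; Ppia hypoxia 15.690
ΔCt(normoxia) = 18.950 − 16.200 = 2.750
ΔCt(hypoxia) = 15.030 − 15.690 = -0.660
ΔΔCt = -0.660 − 2.750 = -3.410
Fold change = 2^(−(-3.410)) = 2^3.410 = 10.6295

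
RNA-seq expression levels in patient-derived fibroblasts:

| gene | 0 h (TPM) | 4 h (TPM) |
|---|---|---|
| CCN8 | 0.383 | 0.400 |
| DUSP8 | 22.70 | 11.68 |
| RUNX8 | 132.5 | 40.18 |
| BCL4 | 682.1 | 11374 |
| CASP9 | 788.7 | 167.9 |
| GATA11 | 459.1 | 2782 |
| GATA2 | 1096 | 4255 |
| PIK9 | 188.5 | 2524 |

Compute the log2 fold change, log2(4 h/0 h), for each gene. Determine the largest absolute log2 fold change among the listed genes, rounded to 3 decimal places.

4.060

log2(0.400/0.383) = 0.063  (CCN8)
log2(11.68/22.70) = -0.959  (DUSP8)
log2(40.18/132.5) = -1.721  (RUNX8)
log2(11374/682.1) = 4.060  (BCL4)
log2(167.9/788.7) = -2.232  (CASP9)
log2(2782/459.1) = 2.599  (GATA11)
log2(4255/1096) = 1.957  (GATA2)
log2(2524/188.5) = 3.743  (PIK9)
The largest magnitude belongs to BCL4.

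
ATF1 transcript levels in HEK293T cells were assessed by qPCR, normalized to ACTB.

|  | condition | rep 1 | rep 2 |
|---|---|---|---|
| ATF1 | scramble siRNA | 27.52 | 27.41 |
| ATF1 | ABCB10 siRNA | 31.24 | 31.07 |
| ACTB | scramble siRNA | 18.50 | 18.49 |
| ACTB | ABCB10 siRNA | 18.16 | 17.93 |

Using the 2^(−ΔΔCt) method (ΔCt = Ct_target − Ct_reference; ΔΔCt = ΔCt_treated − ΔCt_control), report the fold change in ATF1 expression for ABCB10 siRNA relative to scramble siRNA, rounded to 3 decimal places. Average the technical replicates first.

0.057

Mean Ct: ATF1 scramble siRNA 27.465; ATF1 ABCB10 siRNA 31.155; ACTB scramble siRNA 18.495; ACTB ABCB10 siRNA 18.045
ΔCt(scramble siRNA) = 27.465 − 18.495 = 8.970
ΔCt(ABCB10 siRNA) = 31.155 − 18.045 = 13.110
ΔΔCt = 13.110 − 8.970 = 4.140
Fold change = 2^(−4.140) = 0.0567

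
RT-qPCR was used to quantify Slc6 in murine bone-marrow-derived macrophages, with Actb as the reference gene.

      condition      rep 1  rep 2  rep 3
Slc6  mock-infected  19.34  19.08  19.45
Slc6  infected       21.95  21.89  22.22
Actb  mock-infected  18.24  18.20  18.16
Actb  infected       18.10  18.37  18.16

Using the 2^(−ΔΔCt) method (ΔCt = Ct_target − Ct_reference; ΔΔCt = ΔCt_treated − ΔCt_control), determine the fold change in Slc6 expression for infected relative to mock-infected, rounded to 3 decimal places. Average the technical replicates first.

Mean Ct: Slc6 mock-infected 19.290; Slc6 infected 22.020; Actb mock-infected 18.200; Actb infected 18.210
ΔCt(mock-infected) = 19.290 − 18.200 = 1.090
ΔCt(infected) = 22.020 − 18.210 = 3.810
ΔΔCt = 3.810 − 1.090 = 2.720
Fold change = 2^(−2.720) = 0.1518

0.152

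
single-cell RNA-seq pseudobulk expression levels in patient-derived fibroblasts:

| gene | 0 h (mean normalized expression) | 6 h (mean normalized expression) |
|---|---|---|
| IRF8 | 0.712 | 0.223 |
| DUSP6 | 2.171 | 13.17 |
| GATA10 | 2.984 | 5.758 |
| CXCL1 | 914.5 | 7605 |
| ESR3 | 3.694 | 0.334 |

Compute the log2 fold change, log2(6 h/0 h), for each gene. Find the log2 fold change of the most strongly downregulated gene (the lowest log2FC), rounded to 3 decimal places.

log2(0.223/0.712) = -1.675  (IRF8)
log2(13.17/2.171) = 2.601  (DUSP6)
log2(5.758/2.984) = 0.948  (GATA10)
log2(7605/914.5) = 3.056  (CXCL1)
log2(0.334/3.694) = -3.467  (ESR3)
ESR3 is most strongly downregulated.

-3.467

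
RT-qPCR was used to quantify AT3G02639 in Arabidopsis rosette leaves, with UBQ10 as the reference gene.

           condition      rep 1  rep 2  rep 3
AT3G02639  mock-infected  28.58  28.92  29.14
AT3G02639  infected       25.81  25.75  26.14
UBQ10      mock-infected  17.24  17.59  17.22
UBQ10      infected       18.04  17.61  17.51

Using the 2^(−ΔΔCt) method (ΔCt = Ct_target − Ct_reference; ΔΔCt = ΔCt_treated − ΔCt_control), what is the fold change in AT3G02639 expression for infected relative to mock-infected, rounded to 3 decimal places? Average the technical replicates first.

10.196

Mean Ct: AT3G02639 mock-infected 28.880; AT3G02639 infected 25.900; UBQ10 mock-infected 17.350; UBQ10 infected 17.720
ΔCt(mock-infected) = 28.880 − 17.350 = 11.530
ΔCt(infected) = 25.900 − 17.720 = 8.180
ΔΔCt = 8.180 − 11.530 = -3.350
Fold change = 2^(−(-3.350)) = 2^3.350 = 10.1965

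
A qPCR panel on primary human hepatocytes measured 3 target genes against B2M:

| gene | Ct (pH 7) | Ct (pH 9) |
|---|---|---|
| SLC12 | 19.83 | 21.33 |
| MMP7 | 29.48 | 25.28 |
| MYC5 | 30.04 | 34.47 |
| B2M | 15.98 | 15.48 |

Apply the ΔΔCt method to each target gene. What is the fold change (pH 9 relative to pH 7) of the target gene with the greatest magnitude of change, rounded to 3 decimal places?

SLC12: ΔΔCt = (21.33−15.48) − (19.83−15.98) = 5.85 − 3.85 = 2.00; fold change = 2^-2.00 = 0.250
MMP7: ΔΔCt = (25.28−15.48) − (29.48−15.98) = 9.80 − 13.50 = -3.70; fold change = 2^3.70 = 12.996
MYC5: ΔΔCt = (34.47−15.48) − (30.04−15.98) = 18.99 − 14.06 = 4.93; fold change = 2^-4.93 = 0.033
MYC5 has the largest |ΔΔCt| = 4.93.

0.033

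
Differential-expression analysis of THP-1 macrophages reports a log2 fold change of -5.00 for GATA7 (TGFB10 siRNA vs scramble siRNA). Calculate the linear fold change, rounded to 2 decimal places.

0.03

Fold change = 2^(-5.00) = 0.031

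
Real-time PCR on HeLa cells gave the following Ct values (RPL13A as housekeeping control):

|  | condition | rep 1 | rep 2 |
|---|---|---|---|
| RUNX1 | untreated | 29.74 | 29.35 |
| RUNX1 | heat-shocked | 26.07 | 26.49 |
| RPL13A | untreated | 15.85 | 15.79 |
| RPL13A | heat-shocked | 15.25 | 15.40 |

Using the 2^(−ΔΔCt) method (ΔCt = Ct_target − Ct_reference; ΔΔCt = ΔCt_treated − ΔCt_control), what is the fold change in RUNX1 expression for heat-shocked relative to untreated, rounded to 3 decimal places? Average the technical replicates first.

Mean Ct: RUNX1 untreated 29.545; RUNX1 heat-shocked 26.280; RPL13A untreated 15.820; RPL13A heat-shocked 15.325
ΔCt(untreated) = 29.545 − 15.820 = 13.725
ΔCt(heat-shocked) = 26.280 − 15.325 = 10.955
ΔΔCt = 10.955 − 13.725 = -2.770
Fold change = 2^(−(-2.770)) = 2^2.770 = 6.8211

6.821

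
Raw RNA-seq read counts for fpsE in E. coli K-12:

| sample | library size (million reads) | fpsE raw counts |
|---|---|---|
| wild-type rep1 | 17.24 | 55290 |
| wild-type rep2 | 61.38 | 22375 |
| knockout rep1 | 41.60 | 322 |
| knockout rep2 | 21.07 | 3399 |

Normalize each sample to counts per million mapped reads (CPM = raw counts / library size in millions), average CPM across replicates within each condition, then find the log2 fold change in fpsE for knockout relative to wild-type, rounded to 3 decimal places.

-4.401

CPM(wild-type rep1) = 55290 / 17.24 = 3207.0766
CPM(wild-type rep2) = 22375 / 61.38 = 364.5324
CPM(knockout rep1) = 322 / 41.60 = 7.7404
CPM(knockout rep2) = 3399 / 21.07 = 161.3194
mean CPM(wild-type) = 1785.8045; mean CPM(knockout) = 84.5299
Fold change = 84.5299 / 1785.8045 = 0.04733
log2(0.04733) = -4.4010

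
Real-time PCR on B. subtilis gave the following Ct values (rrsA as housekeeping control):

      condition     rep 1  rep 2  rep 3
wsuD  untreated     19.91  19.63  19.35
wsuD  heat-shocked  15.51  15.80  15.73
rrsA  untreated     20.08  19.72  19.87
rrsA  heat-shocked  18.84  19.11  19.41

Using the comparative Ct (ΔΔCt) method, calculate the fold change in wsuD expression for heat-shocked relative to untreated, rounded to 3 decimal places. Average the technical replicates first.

Mean Ct: wsuD untreated 19.630; wsuD heat-shocked 15.680; rrsA untreated 19.890; rrsA heat-shocked 19.120
ΔCt(untreated) = 19.630 − 19.890 = -0.260
ΔCt(heat-shocked) = 15.680 − 19.120 = -3.440
ΔΔCt = -3.440 − (-0.260) = -3.180
Fold change = 2^(−(-3.180)) = 2^3.180 = 9.0631

9.063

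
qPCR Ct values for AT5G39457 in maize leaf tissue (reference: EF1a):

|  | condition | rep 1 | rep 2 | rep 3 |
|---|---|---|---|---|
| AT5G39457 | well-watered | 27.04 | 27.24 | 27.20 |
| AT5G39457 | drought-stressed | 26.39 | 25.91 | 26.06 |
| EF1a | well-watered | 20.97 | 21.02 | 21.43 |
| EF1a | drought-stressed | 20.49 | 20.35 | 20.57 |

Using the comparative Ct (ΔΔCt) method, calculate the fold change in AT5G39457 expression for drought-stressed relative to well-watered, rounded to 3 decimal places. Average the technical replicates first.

1.292

Mean Ct: AT5G39457 well-watered 27.160; AT5G39457 drought-stressed 26.120; EF1a well-watered 21.140; EF1a drought-stressed 20.470
ΔCt(well-watered) = 27.160 − 21.140 = 6.020
ΔCt(drought-stressed) = 26.120 − 20.470 = 5.650
ΔΔCt = 5.650 − 6.020 = -0.370
Fold change = 2^(−(-0.370)) = 2^0.370 = 1.2924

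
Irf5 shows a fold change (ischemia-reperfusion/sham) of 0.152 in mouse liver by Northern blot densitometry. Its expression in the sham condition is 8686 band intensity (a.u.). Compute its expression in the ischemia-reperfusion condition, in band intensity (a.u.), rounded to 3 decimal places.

ischemia-reperfusion expression = 8686 × 0.152 = 1320.272

1320.272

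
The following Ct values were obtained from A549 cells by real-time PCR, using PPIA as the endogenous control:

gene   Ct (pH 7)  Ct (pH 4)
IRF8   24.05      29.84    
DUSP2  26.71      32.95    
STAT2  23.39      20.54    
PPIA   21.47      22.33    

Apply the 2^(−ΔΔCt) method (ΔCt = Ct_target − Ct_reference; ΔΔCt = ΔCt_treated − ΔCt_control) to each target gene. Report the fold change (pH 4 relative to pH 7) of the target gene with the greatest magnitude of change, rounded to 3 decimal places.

0.024

IRF8: ΔΔCt = (29.84−22.33) − (24.05−21.47) = 7.51 − 2.58 = 4.93; fold change = 2^-4.93 = 0.033
DUSP2: ΔΔCt = (32.95−22.33) − (26.71−21.47) = 10.62 − 5.24 = 5.38; fold change = 2^-5.38 = 0.024
STAT2: ΔΔCt = (20.54−22.33) − (23.39−21.47) = -1.79 − 1.92 = -3.71; fold change = 2^3.71 = 13.086
DUSP2 has the largest |ΔΔCt| = 5.38.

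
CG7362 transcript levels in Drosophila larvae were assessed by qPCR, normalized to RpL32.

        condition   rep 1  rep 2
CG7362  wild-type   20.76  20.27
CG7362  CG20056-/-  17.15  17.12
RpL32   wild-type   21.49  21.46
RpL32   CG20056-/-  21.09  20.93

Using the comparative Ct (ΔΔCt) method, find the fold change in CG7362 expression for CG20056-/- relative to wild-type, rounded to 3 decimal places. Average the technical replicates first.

Mean Ct: CG7362 wild-type 20.515; CG7362 CG20056-/- 17.135; RpL32 wild-type 21.475; RpL32 CG20056-/- 21.010
ΔCt(wild-type) = 20.515 − 21.475 = -0.960
ΔCt(CG20056-/-) = 17.135 − 21.010 = -3.875
ΔΔCt = -3.875 − (-0.960) = -2.915
Fold change = 2^(−(-2.915)) = 2^2.915 = 7.5423

7.542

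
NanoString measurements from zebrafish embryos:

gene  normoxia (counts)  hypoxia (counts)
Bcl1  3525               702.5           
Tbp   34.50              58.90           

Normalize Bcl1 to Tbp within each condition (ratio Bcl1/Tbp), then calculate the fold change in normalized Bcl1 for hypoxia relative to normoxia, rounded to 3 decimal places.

Bcl1/Tbp (normoxia) = 3525 / 34.50 = 102.17
Bcl1/Tbp (hypoxia) = 702.5 / 58.90 = 11.927
Fold change = 11.927 / 102.17 = 0.1167

0.117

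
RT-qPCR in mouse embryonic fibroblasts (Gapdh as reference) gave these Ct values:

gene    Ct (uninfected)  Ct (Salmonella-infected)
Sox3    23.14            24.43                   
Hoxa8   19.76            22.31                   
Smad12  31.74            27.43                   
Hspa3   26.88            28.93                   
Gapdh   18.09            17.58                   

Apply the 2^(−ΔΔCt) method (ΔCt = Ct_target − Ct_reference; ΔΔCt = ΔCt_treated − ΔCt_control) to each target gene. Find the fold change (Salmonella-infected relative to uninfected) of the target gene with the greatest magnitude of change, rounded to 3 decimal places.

Sox3: ΔΔCt = (24.43−17.58) − (23.14−18.09) = 6.85 − 5.05 = 1.80; fold change = 2^-1.80 = 0.287
Hoxa8: ΔΔCt = (22.31−17.58) − (19.76−18.09) = 4.73 − 1.67 = 3.06; fold change = 2^-3.06 = 0.120
Smad12: ΔΔCt = (27.43−17.58) − (31.74−18.09) = 9.85 − 13.65 = -3.80; fold change = 2^3.80 = 13.929
Hspa3: ΔΔCt = (28.93−17.58) − (26.88−18.09) = 11.35 − 8.79 = 2.56; fold change = 2^-2.56 = 0.170
Smad12 has the largest |ΔΔCt| = 3.80.

13.929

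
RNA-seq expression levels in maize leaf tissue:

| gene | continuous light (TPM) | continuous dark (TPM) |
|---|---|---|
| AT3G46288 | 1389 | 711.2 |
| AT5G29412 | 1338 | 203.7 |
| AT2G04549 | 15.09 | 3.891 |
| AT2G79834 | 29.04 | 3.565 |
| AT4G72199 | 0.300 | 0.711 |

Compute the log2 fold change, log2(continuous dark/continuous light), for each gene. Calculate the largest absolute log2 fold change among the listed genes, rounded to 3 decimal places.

log2(711.2/1389) = -0.966  (AT3G46288)
log2(203.7/1338) = -2.716  (AT5G29412)
log2(3.891/15.09) = -1.955  (AT2G04549)
log2(3.565/29.04) = -3.026  (AT2G79834)
log2(0.711/0.300) = 1.245  (AT4G72199)
The largest magnitude belongs to AT2G79834.

3.026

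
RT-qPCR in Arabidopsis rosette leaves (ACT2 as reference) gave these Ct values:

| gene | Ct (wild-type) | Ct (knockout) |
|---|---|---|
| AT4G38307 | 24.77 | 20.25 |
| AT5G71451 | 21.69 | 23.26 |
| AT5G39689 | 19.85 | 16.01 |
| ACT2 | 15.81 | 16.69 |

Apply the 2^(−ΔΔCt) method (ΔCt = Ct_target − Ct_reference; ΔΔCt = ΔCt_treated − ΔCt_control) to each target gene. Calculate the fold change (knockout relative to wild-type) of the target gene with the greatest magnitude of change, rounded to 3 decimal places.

42.224

AT4G38307: ΔΔCt = (20.25−16.69) − (24.77−15.81) = 3.56 − 8.96 = -5.40; fold change = 2^5.40 = 42.224
AT5G71451: ΔΔCt = (23.26−16.69) − (21.69−15.81) = 6.57 − 5.88 = 0.69; fold change = 2^-0.69 = 0.620
AT5G39689: ΔΔCt = (16.01−16.69) − (19.85−15.81) = -0.68 − 4.04 = -4.72; fold change = 2^4.72 = 26.355
AT4G38307 has the largest |ΔΔCt| = 5.40.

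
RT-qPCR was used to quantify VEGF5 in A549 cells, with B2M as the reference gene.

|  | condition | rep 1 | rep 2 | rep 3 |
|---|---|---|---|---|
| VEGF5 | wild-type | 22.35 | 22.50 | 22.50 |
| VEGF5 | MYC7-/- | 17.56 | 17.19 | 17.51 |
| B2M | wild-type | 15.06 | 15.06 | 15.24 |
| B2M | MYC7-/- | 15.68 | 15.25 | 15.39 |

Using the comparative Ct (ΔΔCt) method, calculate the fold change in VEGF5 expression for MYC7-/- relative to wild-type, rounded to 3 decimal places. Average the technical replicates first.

40.786

Mean Ct: VEGF5 wild-type 22.450; VEGF5 MYC7-/- 17.420; B2M wild-type 15.120; B2M MYC7-/- 15.440
ΔCt(wild-type) = 22.450 − 15.120 = 7.330
ΔCt(MYC7-/-) = 17.420 − 15.440 = 1.980
ΔΔCt = 1.980 − 7.330 = -5.350
Fold change = 2^(−(-5.350)) = 2^5.350 = 40.7859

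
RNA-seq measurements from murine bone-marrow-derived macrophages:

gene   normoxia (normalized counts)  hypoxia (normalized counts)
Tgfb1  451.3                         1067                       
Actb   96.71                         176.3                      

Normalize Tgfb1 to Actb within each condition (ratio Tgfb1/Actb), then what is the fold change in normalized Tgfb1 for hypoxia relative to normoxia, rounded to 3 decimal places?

1.297

Tgfb1/Actb (normoxia) = 451.3 / 96.71 = 4.6665
Tgfb1/Actb (hypoxia) = 1067 / 176.3 = 6.0522
Fold change = 6.0522 / 4.6665 = 1.2969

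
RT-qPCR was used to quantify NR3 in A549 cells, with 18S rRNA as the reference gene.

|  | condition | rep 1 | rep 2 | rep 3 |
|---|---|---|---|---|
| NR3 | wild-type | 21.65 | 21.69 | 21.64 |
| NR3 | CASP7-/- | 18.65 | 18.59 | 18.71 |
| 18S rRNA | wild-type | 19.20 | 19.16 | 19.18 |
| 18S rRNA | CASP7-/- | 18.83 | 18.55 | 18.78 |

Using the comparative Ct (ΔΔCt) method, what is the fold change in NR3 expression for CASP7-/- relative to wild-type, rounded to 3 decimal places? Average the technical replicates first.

5.856

Mean Ct: NR3 wild-type 21.660; NR3 CASP7-/- 18.650; 18S rRNA wild-type 19.180; 18S rRNA CASP7-/- 18.720
ΔCt(wild-type) = 21.660 − 19.180 = 2.480
ΔCt(CASP7-/-) = 18.650 − 18.720 = -0.070
ΔΔCt = -0.070 − 2.480 = -2.550
Fold change = 2^(−(-2.550)) = 2^2.550 = 5.8563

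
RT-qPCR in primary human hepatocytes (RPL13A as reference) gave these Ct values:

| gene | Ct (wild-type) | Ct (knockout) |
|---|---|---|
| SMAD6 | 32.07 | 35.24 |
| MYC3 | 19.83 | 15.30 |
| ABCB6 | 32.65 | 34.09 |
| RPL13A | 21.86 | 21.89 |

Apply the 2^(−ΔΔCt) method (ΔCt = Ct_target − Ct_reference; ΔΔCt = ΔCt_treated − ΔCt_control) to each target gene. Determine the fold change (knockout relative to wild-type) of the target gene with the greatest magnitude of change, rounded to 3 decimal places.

SMAD6: ΔΔCt = (35.24−21.89) − (32.07−21.86) = 13.35 − 10.21 = 3.14; fold change = 2^-3.14 = 0.113
MYC3: ΔΔCt = (15.30−21.89) − (19.83−21.86) = -6.59 − (-2.03) = -4.56; fold change = 2^4.56 = 23.588
ABCB6: ΔΔCt = (34.09−21.89) − (32.65−21.86) = 12.20 − 10.79 = 1.41; fold change = 2^-1.41 = 0.376
MYC3 has the largest |ΔΔCt| = 4.56.

23.588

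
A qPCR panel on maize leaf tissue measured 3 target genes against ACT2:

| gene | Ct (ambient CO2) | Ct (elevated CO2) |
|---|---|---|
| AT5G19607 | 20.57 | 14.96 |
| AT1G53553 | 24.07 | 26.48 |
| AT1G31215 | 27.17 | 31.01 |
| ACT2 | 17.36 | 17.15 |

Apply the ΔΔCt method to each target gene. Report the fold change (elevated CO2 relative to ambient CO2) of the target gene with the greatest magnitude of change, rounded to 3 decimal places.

AT5G19607: ΔΔCt = (14.96−17.15) − (20.57−17.36) = -2.19 − 3.21 = -5.40; fold change = 2^5.40 = 42.224
AT1G53553: ΔΔCt = (26.48−17.15) − (24.07−17.36) = 9.33 − 6.71 = 2.62; fold change = 2^-2.62 = 0.163
AT1G31215: ΔΔCt = (31.01−17.15) − (27.17−17.36) = 13.86 − 9.81 = 4.05; fold change = 2^-4.05 = 0.060
AT5G19607 has the largest |ΔΔCt| = 5.40.

42.224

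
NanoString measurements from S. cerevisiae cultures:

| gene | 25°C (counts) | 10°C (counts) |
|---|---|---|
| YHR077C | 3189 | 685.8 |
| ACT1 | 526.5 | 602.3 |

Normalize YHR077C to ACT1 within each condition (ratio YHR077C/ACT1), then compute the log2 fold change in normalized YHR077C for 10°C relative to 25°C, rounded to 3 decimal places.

-2.411

YHR077C/ACT1 (25°C) = 3189 / 526.5 = 6.057
YHR077C/ACT1 (10°C) = 685.8 / 602.3 = 1.1386
Fold change = 1.1386 / 6.057 = 0.1880
log2(0.1880) = -2.4113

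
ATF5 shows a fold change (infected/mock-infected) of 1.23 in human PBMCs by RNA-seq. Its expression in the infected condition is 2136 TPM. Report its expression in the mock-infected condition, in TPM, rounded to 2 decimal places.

1736.59

mock-infected expression = 2136 / 1.23 = 1736.59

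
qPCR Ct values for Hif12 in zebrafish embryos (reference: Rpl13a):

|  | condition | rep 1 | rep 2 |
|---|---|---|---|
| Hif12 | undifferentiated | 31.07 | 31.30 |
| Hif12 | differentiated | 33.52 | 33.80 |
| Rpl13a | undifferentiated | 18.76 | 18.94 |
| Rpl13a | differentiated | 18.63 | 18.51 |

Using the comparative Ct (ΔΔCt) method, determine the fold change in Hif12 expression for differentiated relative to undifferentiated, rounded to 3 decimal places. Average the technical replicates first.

0.148

Mean Ct: Hif12 undifferentiated 31.185; Hif12 differentiated 33.660; Rpl13a undifferentiated 18.850; Rpl13a differentiated 18.570
ΔCt(undifferentiated) = 31.185 − 18.850 = 12.335
ΔCt(differentiated) = 33.660 − 18.570 = 15.090
ΔΔCt = 15.090 − 12.335 = 2.755
Fold change = 2^(−2.755) = 0.1481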